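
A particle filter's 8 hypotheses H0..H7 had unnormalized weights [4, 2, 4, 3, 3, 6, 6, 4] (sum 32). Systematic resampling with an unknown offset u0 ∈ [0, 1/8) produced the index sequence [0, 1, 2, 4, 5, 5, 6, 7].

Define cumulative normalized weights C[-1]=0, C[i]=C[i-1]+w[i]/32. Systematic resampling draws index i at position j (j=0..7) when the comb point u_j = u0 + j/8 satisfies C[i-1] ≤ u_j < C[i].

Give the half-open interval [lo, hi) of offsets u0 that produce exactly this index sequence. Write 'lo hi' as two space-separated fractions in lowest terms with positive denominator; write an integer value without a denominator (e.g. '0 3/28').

C = [1/8, 3/16, 5/16, 13/32, 1/2, 11/16, 7/8, 1]
j=0 picked index 0: u0 ∈ [0, 1/8)
j=1 picked index 1: u0 ∈ [0, 1/16)
j=2 picked index 2: u0 ∈ [-1/16, 1/16)
j=3 picked index 4: u0 ∈ [1/32, 1/8)
j=4 picked index 5: u0 ∈ [0, 3/16)
j=5 picked index 5: u0 ∈ [-1/8, 1/16)
j=6 picked index 6: u0 ∈ [-1/16, 1/8)
j=7 picked index 7: u0 ∈ [0, 1/8)
intersection: [1/32, 1/16)

1/32 1/16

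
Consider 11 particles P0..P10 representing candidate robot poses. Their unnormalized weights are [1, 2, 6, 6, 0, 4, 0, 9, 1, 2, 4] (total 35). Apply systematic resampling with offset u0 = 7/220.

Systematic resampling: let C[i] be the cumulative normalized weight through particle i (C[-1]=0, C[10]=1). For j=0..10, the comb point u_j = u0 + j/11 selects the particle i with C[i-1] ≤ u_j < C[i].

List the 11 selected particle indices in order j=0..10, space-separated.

C = [1/35, 3/35, 9/35, 3/7, 3/7, 19/35, 19/35, 4/5, 29/35, 31/35, 1]
j=0: u_0=7/220 ∈ [1/35, 3/35) → index 1
j=1: u_1=27/220 ∈ [3/35, 9/35) → index 2
j=2: u_2=47/220 ∈ [3/35, 9/35) → index 2
j=3: u_3=67/220 ∈ [9/35, 3/7) → index 3
j=4: u_4=87/220 ∈ [9/35, 3/7) → index 3
j=5: u_5=107/220 ∈ [3/7, 19/35) → index 5
j=6: u_6=127/220 ∈ [19/35, 4/5) → index 7
j=7: u_7=147/220 ∈ [19/35, 4/5) → index 7
j=8: u_8=167/220 ∈ [19/35, 4/5) → index 7
j=9: u_9=17/20 ∈ [29/35, 31/35) → index 9
j=10: u_10=207/220 ∈ [31/35, 1) → index 10

1 2 2 3 3 5 7 7 7 9 10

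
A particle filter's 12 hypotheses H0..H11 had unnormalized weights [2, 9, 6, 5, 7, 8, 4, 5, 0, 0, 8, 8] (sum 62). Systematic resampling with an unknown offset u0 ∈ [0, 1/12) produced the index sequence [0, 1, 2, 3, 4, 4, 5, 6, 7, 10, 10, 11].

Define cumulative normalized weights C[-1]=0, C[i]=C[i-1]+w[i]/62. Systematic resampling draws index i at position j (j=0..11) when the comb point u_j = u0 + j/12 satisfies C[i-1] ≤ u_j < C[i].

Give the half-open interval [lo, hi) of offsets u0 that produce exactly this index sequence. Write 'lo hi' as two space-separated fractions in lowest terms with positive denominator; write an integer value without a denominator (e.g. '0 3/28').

3/124 1/31

C = [1/31, 11/62, 17/62, 11/31, 29/62, 37/62, 41/62, 23/31, 23/31, 23/31, 27/31, 1]
j=0 picked index 0: u0 ∈ [0, 1/31)
j=1 picked index 1: u0 ∈ [-19/372, 35/372)
j=2 picked index 2: u0 ∈ [1/93, 10/93)
j=3 picked index 3: u0 ∈ [3/124, 13/124)
j=4 picked index 4: u0 ∈ [2/93, 25/186)
j=5 picked index 4: u0 ∈ [-23/372, 19/372)
j=6 picked index 5: u0 ∈ [-1/31, 3/31)
j=7 picked index 6: u0 ∈ [5/372, 29/372)
j=8 picked index 7: u0 ∈ [-1/186, 7/93)
j=9 picked index 10: u0 ∈ [-1/124, 15/124)
j=10 picked index 10: u0 ∈ [-17/186, 7/186)
j=11 picked index 11: u0 ∈ [-17/372, 1/12)
intersection: [3/124, 1/31)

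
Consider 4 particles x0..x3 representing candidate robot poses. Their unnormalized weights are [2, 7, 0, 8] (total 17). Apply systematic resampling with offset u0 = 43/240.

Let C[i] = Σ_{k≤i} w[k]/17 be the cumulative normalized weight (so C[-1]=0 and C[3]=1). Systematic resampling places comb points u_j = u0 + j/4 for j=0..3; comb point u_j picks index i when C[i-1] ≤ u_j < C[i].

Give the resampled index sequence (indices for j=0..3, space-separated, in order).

C = [2/17, 9/17, 9/17, 1]
j=0: u_0=43/240 ∈ [2/17, 9/17) → index 1
j=1: u_1=103/240 ∈ [2/17, 9/17) → index 1
j=2: u_2=163/240 ∈ [9/17, 1) → index 3
j=3: u_3=223/240 ∈ [9/17, 1) → index 3

1 1 3 3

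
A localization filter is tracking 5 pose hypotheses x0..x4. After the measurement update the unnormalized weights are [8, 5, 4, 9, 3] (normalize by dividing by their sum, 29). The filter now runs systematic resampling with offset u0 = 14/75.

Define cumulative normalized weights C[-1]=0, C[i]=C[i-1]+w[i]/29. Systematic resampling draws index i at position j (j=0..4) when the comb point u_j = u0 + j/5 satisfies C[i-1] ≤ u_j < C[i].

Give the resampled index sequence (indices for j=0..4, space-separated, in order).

0 1 3 3 4

C = [8/29, 13/29, 17/29, 26/29, 1]
j=0: u_0=14/75 ∈ [0, 8/29) → index 0
j=1: u_1=29/75 ∈ [8/29, 13/29) → index 1
j=2: u_2=44/75 ∈ [17/29, 26/29) → index 3
j=3: u_3=59/75 ∈ [17/29, 26/29) → index 3
j=4: u_4=74/75 ∈ [26/29, 1) → index 4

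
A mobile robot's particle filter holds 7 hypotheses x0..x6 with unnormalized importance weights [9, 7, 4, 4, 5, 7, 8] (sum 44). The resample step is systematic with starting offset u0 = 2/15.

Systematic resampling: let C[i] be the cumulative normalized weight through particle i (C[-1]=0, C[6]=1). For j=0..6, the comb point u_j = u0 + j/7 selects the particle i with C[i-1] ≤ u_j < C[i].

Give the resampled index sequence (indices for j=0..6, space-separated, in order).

C = [9/44, 4/11, 5/11, 6/11, 29/44, 9/11, 1]
j=0: u_0=2/15 ∈ [0, 9/44) → index 0
j=1: u_1=29/105 ∈ [9/44, 4/11) → index 1
j=2: u_2=44/105 ∈ [4/11, 5/11) → index 2
j=3: u_3=59/105 ∈ [6/11, 29/44) → index 4
j=4: u_4=74/105 ∈ [29/44, 9/11) → index 5
j=5: u_5=89/105 ∈ [9/11, 1) → index 6
j=6: u_6=104/105 ∈ [9/11, 1) → index 6

0 1 2 4 5 6 6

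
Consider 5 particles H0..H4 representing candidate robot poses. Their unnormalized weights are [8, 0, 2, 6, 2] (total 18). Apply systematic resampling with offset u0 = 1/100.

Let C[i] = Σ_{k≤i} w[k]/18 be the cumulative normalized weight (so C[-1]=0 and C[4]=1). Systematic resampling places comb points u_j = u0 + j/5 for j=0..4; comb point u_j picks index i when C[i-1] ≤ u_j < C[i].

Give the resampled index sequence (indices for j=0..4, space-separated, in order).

0 0 0 3 3

C = [4/9, 4/9, 5/9, 8/9, 1]
j=0: u_0=1/100 ∈ [0, 4/9) → index 0
j=1: u_1=21/100 ∈ [0, 4/9) → index 0
j=2: u_2=41/100 ∈ [0, 4/9) → index 0
j=3: u_3=61/100 ∈ [5/9, 8/9) → index 3
j=4: u_4=81/100 ∈ [5/9, 8/9) → index 3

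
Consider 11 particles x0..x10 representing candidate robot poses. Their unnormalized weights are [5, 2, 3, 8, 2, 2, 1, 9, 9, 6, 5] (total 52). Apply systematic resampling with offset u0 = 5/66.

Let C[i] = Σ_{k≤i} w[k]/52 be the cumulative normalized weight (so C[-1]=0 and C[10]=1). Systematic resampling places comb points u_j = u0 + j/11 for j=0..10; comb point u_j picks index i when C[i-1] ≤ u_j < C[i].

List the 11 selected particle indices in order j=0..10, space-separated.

0 2 3 4 6 7 8 8 9 9 10

C = [5/52, 7/52, 5/26, 9/26, 5/13, 11/26, 23/52, 8/13, 41/52, 47/52, 1]
j=0: u_0=5/66 ∈ [0, 5/52) → index 0
j=1: u_1=1/6 ∈ [7/52, 5/26) → index 2
j=2: u_2=17/66 ∈ [5/26, 9/26) → index 3
j=3: u_3=23/66 ∈ [9/26, 5/13) → index 4
j=4: u_4=29/66 ∈ [11/26, 23/52) → index 6
j=5: u_5=35/66 ∈ [23/52, 8/13) → index 7
j=6: u_6=41/66 ∈ [8/13, 41/52) → index 8
j=7: u_7=47/66 ∈ [8/13, 41/52) → index 8
j=8: u_8=53/66 ∈ [41/52, 47/52) → index 9
j=9: u_9=59/66 ∈ [41/52, 47/52) → index 9
j=10: u_10=65/66 ∈ [47/52, 1) → index 10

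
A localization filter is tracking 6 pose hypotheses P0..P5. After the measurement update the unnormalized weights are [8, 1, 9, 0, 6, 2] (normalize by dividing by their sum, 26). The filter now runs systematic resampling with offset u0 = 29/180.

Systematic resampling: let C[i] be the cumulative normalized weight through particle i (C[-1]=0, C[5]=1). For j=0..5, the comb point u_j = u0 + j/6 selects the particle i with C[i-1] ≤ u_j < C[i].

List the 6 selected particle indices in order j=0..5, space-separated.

C = [4/13, 9/26, 9/13, 9/13, 12/13, 1]
j=0: u_0=29/180 ∈ [0, 4/13) → index 0
j=1: u_1=59/180 ∈ [4/13, 9/26) → index 1
j=2: u_2=89/180 ∈ [9/26, 9/13) → index 2
j=3: u_3=119/180 ∈ [9/26, 9/13) → index 2
j=4: u_4=149/180 ∈ [9/13, 12/13) → index 4
j=5: u_5=179/180 ∈ [12/13, 1) → index 5

0 1 2 2 4 5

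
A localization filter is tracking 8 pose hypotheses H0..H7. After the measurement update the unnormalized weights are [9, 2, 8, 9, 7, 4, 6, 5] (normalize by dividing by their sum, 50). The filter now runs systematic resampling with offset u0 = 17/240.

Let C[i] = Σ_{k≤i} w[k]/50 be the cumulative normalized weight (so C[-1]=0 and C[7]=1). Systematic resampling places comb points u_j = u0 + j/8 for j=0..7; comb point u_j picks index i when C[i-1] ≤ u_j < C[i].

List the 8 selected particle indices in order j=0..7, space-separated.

0 1 2 3 4 4 6 7

C = [9/50, 11/50, 19/50, 14/25, 7/10, 39/50, 9/10, 1]
j=0: u_0=17/240 ∈ [0, 9/50) → index 0
j=1: u_1=47/240 ∈ [9/50, 11/50) → index 1
j=2: u_2=77/240 ∈ [11/50, 19/50) → index 2
j=3: u_3=107/240 ∈ [19/50, 14/25) → index 3
j=4: u_4=137/240 ∈ [14/25, 7/10) → index 4
j=5: u_5=167/240 ∈ [14/25, 7/10) → index 4
j=6: u_6=197/240 ∈ [39/50, 9/10) → index 6
j=7: u_7=227/240 ∈ [9/10, 1) → index 7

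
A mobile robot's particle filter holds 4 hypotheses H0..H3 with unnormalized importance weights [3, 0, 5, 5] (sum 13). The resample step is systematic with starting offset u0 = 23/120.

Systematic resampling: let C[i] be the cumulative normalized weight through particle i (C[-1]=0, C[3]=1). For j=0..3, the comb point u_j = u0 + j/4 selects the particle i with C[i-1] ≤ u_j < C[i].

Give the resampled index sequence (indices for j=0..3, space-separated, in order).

0 2 3 3

C = [3/13, 3/13, 8/13, 1]
j=0: u_0=23/120 ∈ [0, 3/13) → index 0
j=1: u_1=53/120 ∈ [3/13, 8/13) → index 2
j=2: u_2=83/120 ∈ [8/13, 1) → index 3
j=3: u_3=113/120 ∈ [8/13, 1) → index 3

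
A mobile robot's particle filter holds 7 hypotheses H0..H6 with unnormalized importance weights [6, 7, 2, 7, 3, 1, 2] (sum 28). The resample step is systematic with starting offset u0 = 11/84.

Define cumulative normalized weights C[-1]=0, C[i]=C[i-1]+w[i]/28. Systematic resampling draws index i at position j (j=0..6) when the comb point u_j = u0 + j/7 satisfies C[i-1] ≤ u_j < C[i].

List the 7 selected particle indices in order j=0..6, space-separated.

C = [3/14, 13/28, 15/28, 11/14, 25/28, 13/14, 1]
j=0: u_0=11/84 ∈ [0, 3/14) → index 0
j=1: u_1=23/84 ∈ [3/14, 13/28) → index 1
j=2: u_2=5/12 ∈ [3/14, 13/28) → index 1
j=3: u_3=47/84 ∈ [15/28, 11/14) → index 3
j=4: u_4=59/84 ∈ [15/28, 11/14) → index 3
j=5: u_5=71/84 ∈ [11/14, 25/28) → index 4
j=6: u_6=83/84 ∈ [13/14, 1) → index 6

0 1 1 3 3 4 6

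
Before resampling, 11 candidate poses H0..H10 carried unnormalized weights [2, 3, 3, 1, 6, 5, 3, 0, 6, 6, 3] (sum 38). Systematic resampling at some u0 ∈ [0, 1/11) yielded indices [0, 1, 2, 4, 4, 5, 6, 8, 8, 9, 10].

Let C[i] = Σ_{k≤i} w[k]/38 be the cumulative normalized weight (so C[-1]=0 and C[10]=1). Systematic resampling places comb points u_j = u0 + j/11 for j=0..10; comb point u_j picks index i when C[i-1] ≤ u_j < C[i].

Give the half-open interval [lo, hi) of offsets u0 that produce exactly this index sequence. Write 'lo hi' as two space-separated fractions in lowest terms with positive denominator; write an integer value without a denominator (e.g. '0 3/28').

5/418 6/209

C = [1/19, 5/38, 4/19, 9/38, 15/38, 10/19, 23/38, 23/38, 29/38, 35/38, 1]
j=0 picked index 0: u0 ∈ [0, 1/19)
j=1 picked index 1: u0 ∈ [-8/209, 17/418)
j=2 picked index 2: u0 ∈ [-21/418, 6/209)
j=3 picked index 4: u0 ∈ [-15/418, 51/418)
j=4 picked index 4: u0 ∈ [-53/418, 13/418)
j=5 picked index 5: u0 ∈ [-25/418, 15/209)
j=6 picked index 6: u0 ∈ [-4/209, 25/418)
j=7 picked index 8: u0 ∈ [-13/418, 53/418)
j=8 picked index 8: u0 ∈ [-51/418, 15/418)
j=9 picked index 9: u0 ∈ [-23/418, 43/418)
j=10 picked index 10: u0 ∈ [5/418, 1/11)
intersection: [5/418, 6/209)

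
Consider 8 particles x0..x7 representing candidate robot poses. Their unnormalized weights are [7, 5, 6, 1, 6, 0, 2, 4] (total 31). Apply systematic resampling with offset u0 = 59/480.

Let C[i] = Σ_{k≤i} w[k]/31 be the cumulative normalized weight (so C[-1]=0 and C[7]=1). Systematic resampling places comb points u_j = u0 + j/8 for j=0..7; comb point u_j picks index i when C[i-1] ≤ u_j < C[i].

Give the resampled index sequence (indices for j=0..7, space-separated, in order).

C = [7/31, 12/31, 18/31, 19/31, 25/31, 25/31, 27/31, 1]
j=0: u_0=59/480 ∈ [0, 7/31) → index 0
j=1: u_1=119/480 ∈ [7/31, 12/31) → index 1
j=2: u_2=179/480 ∈ [7/31, 12/31) → index 1
j=3: u_3=239/480 ∈ [12/31, 18/31) → index 2
j=4: u_4=299/480 ∈ [19/31, 25/31) → index 4
j=5: u_5=359/480 ∈ [19/31, 25/31) → index 4
j=6: u_6=419/480 ∈ [27/31, 1) → index 7
j=7: u_7=479/480 ∈ [27/31, 1) → index 7

0 1 1 2 4 4 7 7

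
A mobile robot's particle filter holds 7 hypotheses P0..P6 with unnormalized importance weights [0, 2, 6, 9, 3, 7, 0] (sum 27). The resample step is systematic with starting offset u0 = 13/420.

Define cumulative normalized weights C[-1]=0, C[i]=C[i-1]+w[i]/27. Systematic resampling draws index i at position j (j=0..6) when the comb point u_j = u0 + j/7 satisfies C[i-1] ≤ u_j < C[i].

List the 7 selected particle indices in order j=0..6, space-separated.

C = [0, 2/27, 8/27, 17/27, 20/27, 1, 1]
j=0: u_0=13/420 ∈ [0, 2/27) → index 1
j=1: u_1=73/420 ∈ [2/27, 8/27) → index 2
j=2: u_2=19/60 ∈ [8/27, 17/27) → index 3
j=3: u_3=193/420 ∈ [8/27, 17/27) → index 3
j=4: u_4=253/420 ∈ [8/27, 17/27) → index 3
j=5: u_5=313/420 ∈ [20/27, 1) → index 5
j=6: u_6=373/420 ∈ [20/27, 1) → index 5

1 2 3 3 3 5 5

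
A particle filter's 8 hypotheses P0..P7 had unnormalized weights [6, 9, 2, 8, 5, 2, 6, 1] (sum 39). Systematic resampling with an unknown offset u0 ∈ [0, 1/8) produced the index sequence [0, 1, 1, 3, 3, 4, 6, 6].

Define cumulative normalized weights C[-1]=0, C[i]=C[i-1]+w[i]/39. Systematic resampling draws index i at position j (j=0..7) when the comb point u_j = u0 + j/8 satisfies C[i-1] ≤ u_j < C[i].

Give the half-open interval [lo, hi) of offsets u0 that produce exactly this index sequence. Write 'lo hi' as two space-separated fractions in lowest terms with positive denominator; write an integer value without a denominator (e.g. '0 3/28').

11/156 31/312

C = [2/13, 5/13, 17/39, 25/39, 10/13, 32/39, 38/39, 1]
j=0 picked index 0: u0 ∈ [0, 2/13)
j=1 picked index 1: u0 ∈ [3/104, 27/104)
j=2 picked index 1: u0 ∈ [-5/52, 7/52)
j=3 picked index 3: u0 ∈ [19/312, 83/312)
j=4 picked index 3: u0 ∈ [-5/78, 11/78)
j=5 picked index 4: u0 ∈ [5/312, 15/104)
j=6 picked index 6: u0 ∈ [11/156, 35/156)
j=7 picked index 6: u0 ∈ [-17/312, 31/312)
intersection: [11/156, 31/312)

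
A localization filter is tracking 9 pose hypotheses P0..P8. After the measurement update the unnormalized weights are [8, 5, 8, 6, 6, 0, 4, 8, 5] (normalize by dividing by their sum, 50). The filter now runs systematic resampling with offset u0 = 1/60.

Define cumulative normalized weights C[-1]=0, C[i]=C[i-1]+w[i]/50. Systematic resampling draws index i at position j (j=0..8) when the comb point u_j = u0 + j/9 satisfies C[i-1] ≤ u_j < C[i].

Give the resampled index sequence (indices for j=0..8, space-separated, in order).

0 0 1 2 3 4 6 7 8

C = [4/25, 13/50, 21/50, 27/50, 33/50, 33/50, 37/50, 9/10, 1]
j=0: u_0=1/60 ∈ [0, 4/25) → index 0
j=1: u_1=23/180 ∈ [0, 4/25) → index 0
j=2: u_2=43/180 ∈ [4/25, 13/50) → index 1
j=3: u_3=7/20 ∈ [13/50, 21/50) → index 2
j=4: u_4=83/180 ∈ [21/50, 27/50) → index 3
j=5: u_5=103/180 ∈ [27/50, 33/50) → index 4
j=6: u_6=41/60 ∈ [33/50, 37/50) → index 6
j=7: u_7=143/180 ∈ [37/50, 9/10) → index 7
j=8: u_8=163/180 ∈ [9/10, 1) → index 8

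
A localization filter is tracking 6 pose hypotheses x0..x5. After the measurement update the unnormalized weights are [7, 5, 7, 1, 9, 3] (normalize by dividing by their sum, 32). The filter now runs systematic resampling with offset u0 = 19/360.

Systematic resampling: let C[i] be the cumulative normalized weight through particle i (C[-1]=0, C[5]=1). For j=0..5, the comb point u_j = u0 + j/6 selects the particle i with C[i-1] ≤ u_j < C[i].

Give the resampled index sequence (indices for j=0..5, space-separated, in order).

0 1 2 2 4 4

C = [7/32, 3/8, 19/32, 5/8, 29/32, 1]
j=0: u_0=19/360 ∈ [0, 7/32) → index 0
j=1: u_1=79/360 ∈ [7/32, 3/8) → index 1
j=2: u_2=139/360 ∈ [3/8, 19/32) → index 2
j=3: u_3=199/360 ∈ [3/8, 19/32) → index 2
j=4: u_4=259/360 ∈ [5/8, 29/32) → index 4
j=5: u_5=319/360 ∈ [5/8, 29/32) → index 4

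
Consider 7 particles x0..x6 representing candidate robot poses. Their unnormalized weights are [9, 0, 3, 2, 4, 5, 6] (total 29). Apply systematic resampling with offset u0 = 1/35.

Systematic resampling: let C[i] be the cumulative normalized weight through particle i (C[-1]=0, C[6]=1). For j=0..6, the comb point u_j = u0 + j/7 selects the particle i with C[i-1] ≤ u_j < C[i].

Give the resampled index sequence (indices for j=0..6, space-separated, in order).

0 0 2 3 4 5 6

C = [9/29, 9/29, 12/29, 14/29, 18/29, 23/29, 1]
j=0: u_0=1/35 ∈ [0, 9/29) → index 0
j=1: u_1=6/35 ∈ [0, 9/29) → index 0
j=2: u_2=11/35 ∈ [9/29, 12/29) → index 2
j=3: u_3=16/35 ∈ [12/29, 14/29) → index 3
j=4: u_4=3/5 ∈ [14/29, 18/29) → index 4
j=5: u_5=26/35 ∈ [18/29, 23/29) → index 5
j=6: u_6=31/35 ∈ [23/29, 1) → index 6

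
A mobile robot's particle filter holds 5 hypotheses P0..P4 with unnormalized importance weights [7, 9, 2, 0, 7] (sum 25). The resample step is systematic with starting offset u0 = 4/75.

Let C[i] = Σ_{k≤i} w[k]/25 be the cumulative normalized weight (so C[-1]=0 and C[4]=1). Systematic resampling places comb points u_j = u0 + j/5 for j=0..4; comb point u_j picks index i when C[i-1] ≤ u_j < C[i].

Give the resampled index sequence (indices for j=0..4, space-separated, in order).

C = [7/25, 16/25, 18/25, 18/25, 1]
j=0: u_0=4/75 ∈ [0, 7/25) → index 0
j=1: u_1=19/75 ∈ [0, 7/25) → index 0
j=2: u_2=34/75 ∈ [7/25, 16/25) → index 1
j=3: u_3=49/75 ∈ [16/25, 18/25) → index 2
j=4: u_4=64/75 ∈ [18/25, 1) → index 4

0 0 1 2 4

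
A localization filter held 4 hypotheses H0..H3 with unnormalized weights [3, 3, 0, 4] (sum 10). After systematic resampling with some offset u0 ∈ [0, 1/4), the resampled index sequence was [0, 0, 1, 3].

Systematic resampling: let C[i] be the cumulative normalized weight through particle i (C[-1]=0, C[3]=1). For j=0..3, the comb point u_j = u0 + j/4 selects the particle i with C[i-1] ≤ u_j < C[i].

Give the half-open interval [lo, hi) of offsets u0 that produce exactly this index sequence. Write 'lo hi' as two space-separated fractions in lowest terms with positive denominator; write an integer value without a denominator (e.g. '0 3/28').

0 1/20

C = [3/10, 3/5, 3/5, 1]
j=0 picked index 0: u0 ∈ [0, 3/10)
j=1 picked index 0: u0 ∈ [-1/4, 1/20)
j=2 picked index 1: u0 ∈ [-1/5, 1/10)
j=3 picked index 3: u0 ∈ [-3/20, 1/4)
intersection: [0, 1/20)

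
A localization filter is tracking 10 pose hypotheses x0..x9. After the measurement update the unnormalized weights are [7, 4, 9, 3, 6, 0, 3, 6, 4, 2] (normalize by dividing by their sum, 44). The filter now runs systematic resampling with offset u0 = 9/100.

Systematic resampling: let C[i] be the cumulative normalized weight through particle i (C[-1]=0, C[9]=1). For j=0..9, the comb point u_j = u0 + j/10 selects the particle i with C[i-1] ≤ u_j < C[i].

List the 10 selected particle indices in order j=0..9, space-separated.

C = [7/44, 1/4, 5/11, 23/44, 29/44, 29/44, 8/11, 19/22, 21/22, 1]
j=0: u_0=9/100 ∈ [0, 7/44) → index 0
j=1: u_1=19/100 ∈ [7/44, 1/4) → index 1
j=2: u_2=29/100 ∈ [1/4, 5/11) → index 2
j=3: u_3=39/100 ∈ [1/4, 5/11) → index 2
j=4: u_4=49/100 ∈ [5/11, 23/44) → index 3
j=5: u_5=59/100 ∈ [23/44, 29/44) → index 4
j=6: u_6=69/100 ∈ [29/44, 8/11) → index 6
j=7: u_7=79/100 ∈ [8/11, 19/22) → index 7
j=8: u_8=89/100 ∈ [19/22, 21/22) → index 8
j=9: u_9=99/100 ∈ [21/22, 1) → index 9

0 1 2 2 3 4 6 7 8 9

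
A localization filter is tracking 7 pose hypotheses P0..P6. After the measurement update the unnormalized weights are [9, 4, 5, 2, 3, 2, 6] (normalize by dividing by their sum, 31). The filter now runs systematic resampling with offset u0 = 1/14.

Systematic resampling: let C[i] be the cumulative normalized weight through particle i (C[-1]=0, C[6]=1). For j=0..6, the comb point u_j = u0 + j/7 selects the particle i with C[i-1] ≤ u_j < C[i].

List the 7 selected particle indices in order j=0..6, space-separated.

0 0 1 2 3 5 6

C = [9/31, 13/31, 18/31, 20/31, 23/31, 25/31, 1]
j=0: u_0=1/14 ∈ [0, 9/31) → index 0
j=1: u_1=3/14 ∈ [0, 9/31) → index 0
j=2: u_2=5/14 ∈ [9/31, 13/31) → index 1
j=3: u_3=1/2 ∈ [13/31, 18/31) → index 2
j=4: u_4=9/14 ∈ [18/31, 20/31) → index 3
j=5: u_5=11/14 ∈ [23/31, 25/31) → index 5
j=6: u_6=13/14 ∈ [25/31, 1) → index 6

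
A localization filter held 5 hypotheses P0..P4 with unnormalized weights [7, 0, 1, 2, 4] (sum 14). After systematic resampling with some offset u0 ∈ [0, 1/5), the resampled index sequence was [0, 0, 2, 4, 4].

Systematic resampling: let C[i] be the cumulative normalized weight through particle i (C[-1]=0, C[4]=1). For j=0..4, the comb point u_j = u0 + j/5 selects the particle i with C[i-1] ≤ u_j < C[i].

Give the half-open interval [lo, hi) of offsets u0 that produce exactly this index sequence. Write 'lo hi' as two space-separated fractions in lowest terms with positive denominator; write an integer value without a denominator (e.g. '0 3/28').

C = [1/2, 1/2, 4/7, 5/7, 1]
j=0 picked index 0: u0 ∈ [0, 1/2)
j=1 picked index 0: u0 ∈ [-1/5, 3/10)
j=2 picked index 2: u0 ∈ [1/10, 6/35)
j=3 picked index 4: u0 ∈ [4/35, 2/5)
j=4 picked index 4: u0 ∈ [-3/35, 1/5)
intersection: [4/35, 6/35)

4/35 6/35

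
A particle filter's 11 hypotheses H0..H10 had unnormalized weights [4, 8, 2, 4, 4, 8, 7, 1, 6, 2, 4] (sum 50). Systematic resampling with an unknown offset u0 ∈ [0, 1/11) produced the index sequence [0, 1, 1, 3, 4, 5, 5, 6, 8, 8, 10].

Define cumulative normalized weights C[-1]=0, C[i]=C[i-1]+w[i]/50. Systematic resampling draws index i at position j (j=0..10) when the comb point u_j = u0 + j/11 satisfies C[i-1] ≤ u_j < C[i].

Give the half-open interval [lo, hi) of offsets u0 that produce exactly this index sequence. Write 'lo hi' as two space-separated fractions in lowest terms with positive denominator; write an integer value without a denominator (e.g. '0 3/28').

C = [2/25, 6/25, 7/25, 9/25, 11/25, 3/5, 37/50, 19/25, 22/25, 23/25, 1]
j=0 picked index 0: u0 ∈ [0, 2/25)
j=1 picked index 1: u0 ∈ [-3/275, 41/275)
j=2 picked index 1: u0 ∈ [-28/275, 16/275)
j=3 picked index 3: u0 ∈ [2/275, 24/275)
j=4 picked index 4: u0 ∈ [-1/275, 21/275)
j=5 picked index 5: u0 ∈ [-4/275, 8/55)
j=6 picked index 5: u0 ∈ [-29/275, 3/55)
j=7 picked index 6: u0 ∈ [-2/55, 57/550)
j=8 picked index 8: u0 ∈ [9/275, 42/275)
j=9 picked index 8: u0 ∈ [-16/275, 17/275)
j=10 picked index 10: u0 ∈ [3/275, 1/11)
intersection: [9/275, 3/55)

9/275 3/55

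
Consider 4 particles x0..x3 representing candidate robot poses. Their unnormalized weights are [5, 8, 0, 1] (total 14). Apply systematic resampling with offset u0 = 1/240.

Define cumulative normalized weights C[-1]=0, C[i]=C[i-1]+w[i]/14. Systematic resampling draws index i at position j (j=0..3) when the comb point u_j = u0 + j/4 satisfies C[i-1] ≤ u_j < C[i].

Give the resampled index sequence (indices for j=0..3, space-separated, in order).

C = [5/14, 13/14, 13/14, 1]
j=0: u_0=1/240 ∈ [0, 5/14) → index 0
j=1: u_1=61/240 ∈ [0, 5/14) → index 0
j=2: u_2=121/240 ∈ [5/14, 13/14) → index 1
j=3: u_3=181/240 ∈ [5/14, 13/14) → index 1

0 0 1 1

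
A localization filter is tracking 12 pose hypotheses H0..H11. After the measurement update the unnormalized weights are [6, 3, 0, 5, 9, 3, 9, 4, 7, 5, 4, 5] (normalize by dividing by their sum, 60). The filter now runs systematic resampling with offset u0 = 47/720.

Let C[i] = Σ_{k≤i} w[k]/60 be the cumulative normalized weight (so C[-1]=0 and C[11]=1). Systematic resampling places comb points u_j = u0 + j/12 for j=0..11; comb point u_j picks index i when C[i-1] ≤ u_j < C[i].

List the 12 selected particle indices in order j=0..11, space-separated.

C = [1/10, 3/20, 3/20, 7/30, 23/60, 13/30, 7/12, 13/20, 23/30, 17/20, 11/12, 1]
j=0: u_0=47/720 ∈ [0, 1/10) → index 0
j=1: u_1=107/720 ∈ [1/10, 3/20) → index 1
j=2: u_2=167/720 ∈ [3/20, 7/30) → index 3
j=3: u_3=227/720 ∈ [7/30, 23/60) → index 4
j=4: u_4=287/720 ∈ [23/60, 13/30) → index 5
j=5: u_5=347/720 ∈ [13/30, 7/12) → index 6
j=6: u_6=407/720 ∈ [13/30, 7/12) → index 6
j=7: u_7=467/720 ∈ [7/12, 13/20) → index 7
j=8: u_8=527/720 ∈ [13/20, 23/30) → index 8
j=9: u_9=587/720 ∈ [23/30, 17/20) → index 9
j=10: u_10=647/720 ∈ [17/20, 11/12) → index 10
j=11: u_11=707/720 ∈ [11/12, 1) → index 11

0 1 3 4 5 6 6 7 8 9 10 11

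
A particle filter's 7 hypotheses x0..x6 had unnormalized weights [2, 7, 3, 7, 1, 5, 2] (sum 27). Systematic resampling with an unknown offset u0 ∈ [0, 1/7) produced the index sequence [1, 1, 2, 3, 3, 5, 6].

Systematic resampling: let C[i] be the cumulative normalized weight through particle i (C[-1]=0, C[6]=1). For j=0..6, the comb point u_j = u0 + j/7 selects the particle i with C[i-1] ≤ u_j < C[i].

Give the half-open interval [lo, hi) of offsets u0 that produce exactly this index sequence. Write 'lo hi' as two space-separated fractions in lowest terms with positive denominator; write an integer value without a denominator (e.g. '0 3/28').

2/27 25/189

C = [2/27, 1/3, 4/9, 19/27, 20/27, 25/27, 1]
j=0 picked index 1: u0 ∈ [2/27, 1/3)
j=1 picked index 1: u0 ∈ [-13/189, 4/21)
j=2 picked index 2: u0 ∈ [1/21, 10/63)
j=3 picked index 3: u0 ∈ [1/63, 52/189)
j=4 picked index 3: u0 ∈ [-8/63, 25/189)
j=5 picked index 5: u0 ∈ [5/189, 40/189)
j=6 picked index 6: u0 ∈ [13/189, 1/7)
intersection: [2/27, 25/189)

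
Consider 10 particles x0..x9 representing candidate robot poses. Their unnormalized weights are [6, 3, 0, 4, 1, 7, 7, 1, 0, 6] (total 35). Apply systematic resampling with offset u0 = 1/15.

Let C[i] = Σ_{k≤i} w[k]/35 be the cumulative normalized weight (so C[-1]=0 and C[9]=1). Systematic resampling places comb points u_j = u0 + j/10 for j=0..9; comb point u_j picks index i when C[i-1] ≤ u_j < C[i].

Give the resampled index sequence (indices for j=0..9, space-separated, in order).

0 0 3 3 5 5 6 6 9 9

C = [6/35, 9/35, 9/35, 13/35, 2/5, 3/5, 4/5, 29/35, 29/35, 1]
j=0: u_0=1/15 ∈ [0, 6/35) → index 0
j=1: u_1=1/6 ∈ [0, 6/35) → index 0
j=2: u_2=4/15 ∈ [9/35, 13/35) → index 3
j=3: u_3=11/30 ∈ [9/35, 13/35) → index 3
j=4: u_4=7/15 ∈ [2/5, 3/5) → index 5
j=5: u_5=17/30 ∈ [2/5, 3/5) → index 5
j=6: u_6=2/3 ∈ [3/5, 4/5) → index 6
j=7: u_7=23/30 ∈ [3/5, 4/5) → index 6
j=8: u_8=13/15 ∈ [29/35, 1) → index 9
j=9: u_9=29/30 ∈ [29/35, 1) → index 9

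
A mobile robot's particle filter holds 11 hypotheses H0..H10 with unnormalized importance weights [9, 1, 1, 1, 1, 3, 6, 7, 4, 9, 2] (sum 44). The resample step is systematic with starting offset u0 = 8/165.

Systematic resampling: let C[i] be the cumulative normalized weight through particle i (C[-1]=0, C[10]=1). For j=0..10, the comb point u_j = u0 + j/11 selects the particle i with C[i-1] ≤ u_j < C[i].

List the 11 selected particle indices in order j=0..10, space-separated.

0 0 2 5 6 7 7 8 9 9 10

C = [9/44, 5/22, 1/4, 3/11, 13/44, 4/11, 1/2, 29/44, 3/4, 21/22, 1]
j=0: u_0=8/165 ∈ [0, 9/44) → index 0
j=1: u_1=23/165 ∈ [0, 9/44) → index 0
j=2: u_2=38/165 ∈ [5/22, 1/4) → index 2
j=3: u_3=53/165 ∈ [13/44, 4/11) → index 5
j=4: u_4=68/165 ∈ [4/11, 1/2) → index 6
j=5: u_5=83/165 ∈ [1/2, 29/44) → index 7
j=6: u_6=98/165 ∈ [1/2, 29/44) → index 7
j=7: u_7=113/165 ∈ [29/44, 3/4) → index 8
j=8: u_8=128/165 ∈ [3/4, 21/22) → index 9
j=9: u_9=13/15 ∈ [3/4, 21/22) → index 9
j=10: u_10=158/165 ∈ [21/22, 1) → index 10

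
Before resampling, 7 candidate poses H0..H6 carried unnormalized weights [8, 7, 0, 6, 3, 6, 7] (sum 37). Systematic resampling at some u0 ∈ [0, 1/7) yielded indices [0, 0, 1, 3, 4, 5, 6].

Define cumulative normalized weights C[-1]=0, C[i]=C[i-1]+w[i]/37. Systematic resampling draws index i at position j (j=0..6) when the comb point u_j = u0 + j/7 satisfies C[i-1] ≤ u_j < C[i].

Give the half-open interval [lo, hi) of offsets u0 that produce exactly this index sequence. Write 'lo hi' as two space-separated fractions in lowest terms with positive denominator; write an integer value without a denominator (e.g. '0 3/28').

0 19/259

C = [8/37, 15/37, 15/37, 21/37, 24/37, 30/37, 1]
j=0 picked index 0: u0 ∈ [0, 8/37)
j=1 picked index 0: u0 ∈ [-1/7, 19/259)
j=2 picked index 1: u0 ∈ [-18/259, 31/259)
j=3 picked index 3: u0 ∈ [-6/259, 36/259)
j=4 picked index 4: u0 ∈ [-1/259, 20/259)
j=5 picked index 5: u0 ∈ [-17/259, 25/259)
j=6 picked index 6: u0 ∈ [-12/259, 1/7)
intersection: [0, 19/259)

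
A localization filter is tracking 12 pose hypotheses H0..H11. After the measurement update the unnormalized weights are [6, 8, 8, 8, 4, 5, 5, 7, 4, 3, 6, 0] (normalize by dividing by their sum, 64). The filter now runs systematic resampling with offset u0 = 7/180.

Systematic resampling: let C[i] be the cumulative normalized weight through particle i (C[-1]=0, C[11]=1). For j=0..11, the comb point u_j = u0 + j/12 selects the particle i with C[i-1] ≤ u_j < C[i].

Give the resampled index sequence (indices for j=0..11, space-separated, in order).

0 1 1 2 3 3 5 6 7 7 9 10

C = [3/32, 7/32, 11/32, 15/32, 17/32, 39/64, 11/16, 51/64, 55/64, 29/32, 1, 1]
j=0: u_0=7/180 ∈ [0, 3/32) → index 0
j=1: u_1=11/90 ∈ [3/32, 7/32) → index 1
j=2: u_2=37/180 ∈ [3/32, 7/32) → index 1
j=3: u_3=13/45 ∈ [7/32, 11/32) → index 2
j=4: u_4=67/180 ∈ [11/32, 15/32) → index 3
j=5: u_5=41/90 ∈ [11/32, 15/32) → index 3
j=6: u_6=97/180 ∈ [17/32, 39/64) → index 5
j=7: u_7=28/45 ∈ [39/64, 11/16) → index 6
j=8: u_8=127/180 ∈ [11/16, 51/64) → index 7
j=9: u_9=71/90 ∈ [11/16, 51/64) → index 7
j=10: u_10=157/180 ∈ [55/64, 29/32) → index 9
j=11: u_11=43/45 ∈ [29/32, 1) → index 10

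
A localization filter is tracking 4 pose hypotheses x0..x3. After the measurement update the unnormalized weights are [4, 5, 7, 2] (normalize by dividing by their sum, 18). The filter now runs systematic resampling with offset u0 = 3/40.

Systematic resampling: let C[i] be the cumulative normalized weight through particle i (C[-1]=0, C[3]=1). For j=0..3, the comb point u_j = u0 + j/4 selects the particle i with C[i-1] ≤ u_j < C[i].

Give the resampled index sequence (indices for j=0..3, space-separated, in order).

0 1 2 2

C = [2/9, 1/2, 8/9, 1]
j=0: u_0=3/40 ∈ [0, 2/9) → index 0
j=1: u_1=13/40 ∈ [2/9, 1/2) → index 1
j=2: u_2=23/40 ∈ [1/2, 8/9) → index 2
j=3: u_3=33/40 ∈ [1/2, 8/9) → index 2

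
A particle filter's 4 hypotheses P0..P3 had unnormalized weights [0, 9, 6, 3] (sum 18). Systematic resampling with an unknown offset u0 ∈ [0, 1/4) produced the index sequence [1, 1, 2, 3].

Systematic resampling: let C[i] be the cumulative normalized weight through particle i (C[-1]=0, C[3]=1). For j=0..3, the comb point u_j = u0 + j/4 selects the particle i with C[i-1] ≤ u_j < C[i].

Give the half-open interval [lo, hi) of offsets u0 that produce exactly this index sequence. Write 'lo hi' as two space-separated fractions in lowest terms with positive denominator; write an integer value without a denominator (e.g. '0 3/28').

1/12 1/4

C = [0, 1/2, 5/6, 1]
j=0 picked index 1: u0 ∈ [0, 1/2)
j=1 picked index 1: u0 ∈ [-1/4, 1/4)
j=2 picked index 2: u0 ∈ [0, 1/3)
j=3 picked index 3: u0 ∈ [1/12, 1/4)
intersection: [1/12, 1/4)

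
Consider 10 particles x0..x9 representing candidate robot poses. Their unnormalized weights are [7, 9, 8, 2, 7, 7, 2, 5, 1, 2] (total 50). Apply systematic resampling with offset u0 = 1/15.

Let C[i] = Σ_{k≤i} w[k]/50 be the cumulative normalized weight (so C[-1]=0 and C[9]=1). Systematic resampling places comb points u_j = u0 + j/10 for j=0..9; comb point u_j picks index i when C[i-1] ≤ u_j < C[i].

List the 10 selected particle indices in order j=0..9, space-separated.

C = [7/50, 8/25, 12/25, 13/25, 33/50, 4/5, 21/25, 47/50, 24/25, 1]
j=0: u_0=1/15 ∈ [0, 7/50) → index 0
j=1: u_1=1/6 ∈ [7/50, 8/25) → index 1
j=2: u_2=4/15 ∈ [7/50, 8/25) → index 1
j=3: u_3=11/30 ∈ [8/25, 12/25) → index 2
j=4: u_4=7/15 ∈ [8/25, 12/25) → index 2
j=5: u_5=17/30 ∈ [13/25, 33/50) → index 4
j=6: u_6=2/3 ∈ [33/50, 4/5) → index 5
j=7: u_7=23/30 ∈ [33/50, 4/5) → index 5
j=8: u_8=13/15 ∈ [21/25, 47/50) → index 7
j=9: u_9=29/30 ∈ [24/25, 1) → index 9

0 1 1 2 2 4 5 5 7 9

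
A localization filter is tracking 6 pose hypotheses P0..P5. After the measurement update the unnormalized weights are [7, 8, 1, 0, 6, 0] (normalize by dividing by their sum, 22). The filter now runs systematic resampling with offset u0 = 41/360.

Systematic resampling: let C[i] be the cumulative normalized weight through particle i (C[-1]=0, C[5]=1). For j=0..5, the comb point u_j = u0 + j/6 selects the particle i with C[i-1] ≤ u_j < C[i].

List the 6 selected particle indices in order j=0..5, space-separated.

0 0 1 1 4 4

C = [7/22, 15/22, 8/11, 8/11, 1, 1]
j=0: u_0=41/360 ∈ [0, 7/22) → index 0
j=1: u_1=101/360 ∈ [0, 7/22) → index 0
j=2: u_2=161/360 ∈ [7/22, 15/22) → index 1
j=3: u_3=221/360 ∈ [7/22, 15/22) → index 1
j=4: u_4=281/360 ∈ [8/11, 1) → index 4
j=5: u_5=341/360 ∈ [8/11, 1) → index 4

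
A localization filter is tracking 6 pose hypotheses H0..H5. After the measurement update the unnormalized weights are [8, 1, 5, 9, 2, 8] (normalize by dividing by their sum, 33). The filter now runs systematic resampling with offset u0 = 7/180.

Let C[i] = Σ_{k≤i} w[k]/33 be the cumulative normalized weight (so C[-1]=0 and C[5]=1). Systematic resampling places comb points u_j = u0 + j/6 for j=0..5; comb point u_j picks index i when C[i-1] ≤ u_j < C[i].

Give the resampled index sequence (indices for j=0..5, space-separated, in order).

C = [8/33, 3/11, 14/33, 23/33, 25/33, 1]
j=0: u_0=7/180 ∈ [0, 8/33) → index 0
j=1: u_1=37/180 ∈ [0, 8/33) → index 0
j=2: u_2=67/180 ∈ [3/11, 14/33) → index 2
j=3: u_3=97/180 ∈ [14/33, 23/33) → index 3
j=4: u_4=127/180 ∈ [23/33, 25/33) → index 4
j=5: u_5=157/180 ∈ [25/33, 1) → index 5

0 0 2 3 4 5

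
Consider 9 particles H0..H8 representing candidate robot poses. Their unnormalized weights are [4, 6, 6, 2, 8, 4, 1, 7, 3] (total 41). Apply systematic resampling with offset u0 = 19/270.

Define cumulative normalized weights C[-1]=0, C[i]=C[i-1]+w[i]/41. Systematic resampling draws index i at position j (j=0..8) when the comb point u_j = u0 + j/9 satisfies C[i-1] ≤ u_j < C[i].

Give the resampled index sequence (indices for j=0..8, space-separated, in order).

C = [4/41, 10/41, 16/41, 18/41, 26/41, 30/41, 31/41, 38/41, 1]
j=0: u_0=19/270 ∈ [0, 4/41) → index 0
j=1: u_1=49/270 ∈ [4/41, 10/41) → index 1
j=2: u_2=79/270 ∈ [10/41, 16/41) → index 2
j=3: u_3=109/270 ∈ [16/41, 18/41) → index 3
j=4: u_4=139/270 ∈ [18/41, 26/41) → index 4
j=5: u_5=169/270 ∈ [18/41, 26/41) → index 4
j=6: u_6=199/270 ∈ [30/41, 31/41) → index 6
j=7: u_7=229/270 ∈ [31/41, 38/41) → index 7
j=8: u_8=259/270 ∈ [38/41, 1) → index 8

0 1 2 3 4 4 6 7 8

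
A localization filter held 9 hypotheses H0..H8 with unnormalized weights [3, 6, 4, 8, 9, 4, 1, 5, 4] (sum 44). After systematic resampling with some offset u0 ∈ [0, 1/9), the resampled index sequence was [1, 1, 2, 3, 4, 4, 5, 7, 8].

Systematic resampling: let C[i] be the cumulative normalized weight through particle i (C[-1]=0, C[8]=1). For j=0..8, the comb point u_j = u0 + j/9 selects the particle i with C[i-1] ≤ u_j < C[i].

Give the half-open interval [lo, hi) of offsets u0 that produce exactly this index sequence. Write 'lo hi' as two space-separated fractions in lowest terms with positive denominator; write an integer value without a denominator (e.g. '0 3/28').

C = [3/44, 9/44, 13/44, 21/44, 15/22, 17/22, 35/44, 10/11, 1]
j=0 picked index 1: u0 ∈ [3/44, 9/44)
j=1 picked index 1: u0 ∈ [-17/396, 37/396)
j=2 picked index 2: u0 ∈ [-7/396, 29/396)
j=3 picked index 3: u0 ∈ [-5/132, 19/132)
j=4 picked index 4: u0 ∈ [13/396, 47/198)
j=5 picked index 4: u0 ∈ [-31/396, 25/198)
j=6 picked index 5: u0 ∈ [1/66, 7/66)
j=7 picked index 7: u0 ∈ [7/396, 13/99)
j=8 picked index 8: u0 ∈ [2/99, 1/9)
intersection: [3/44, 29/396)

3/44 29/396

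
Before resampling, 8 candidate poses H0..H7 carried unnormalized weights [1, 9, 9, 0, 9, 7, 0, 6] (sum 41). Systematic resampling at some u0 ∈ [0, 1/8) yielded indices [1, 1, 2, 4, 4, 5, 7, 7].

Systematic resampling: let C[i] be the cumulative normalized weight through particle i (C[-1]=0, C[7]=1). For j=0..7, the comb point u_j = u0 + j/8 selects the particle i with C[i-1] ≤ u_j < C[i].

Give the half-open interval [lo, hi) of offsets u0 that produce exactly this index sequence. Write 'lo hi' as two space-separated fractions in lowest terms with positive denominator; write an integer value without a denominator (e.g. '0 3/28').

17/164 39/328

C = [1/41, 10/41, 19/41, 19/41, 28/41, 35/41, 35/41, 1]
j=0 picked index 1: u0 ∈ [1/41, 10/41)
j=1 picked index 1: u0 ∈ [-33/328, 39/328)
j=2 picked index 2: u0 ∈ [-1/164, 35/164)
j=3 picked index 4: u0 ∈ [29/328, 101/328)
j=4 picked index 4: u0 ∈ [-3/82, 15/82)
j=5 picked index 5: u0 ∈ [19/328, 75/328)
j=6 picked index 7: u0 ∈ [17/164, 1/4)
j=7 picked index 7: u0 ∈ [-7/328, 1/8)
intersection: [17/164, 39/328)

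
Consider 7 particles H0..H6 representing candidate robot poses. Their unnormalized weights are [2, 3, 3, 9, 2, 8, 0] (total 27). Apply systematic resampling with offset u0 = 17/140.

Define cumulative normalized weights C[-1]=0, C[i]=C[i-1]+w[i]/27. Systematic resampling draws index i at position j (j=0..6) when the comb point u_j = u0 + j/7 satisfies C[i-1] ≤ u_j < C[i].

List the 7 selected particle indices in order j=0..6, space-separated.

C = [2/27, 5/27, 8/27, 17/27, 19/27, 1, 1]
j=0: u_0=17/140 ∈ [2/27, 5/27) → index 1
j=1: u_1=37/140 ∈ [5/27, 8/27) → index 2
j=2: u_2=57/140 ∈ [8/27, 17/27) → index 3
j=3: u_3=11/20 ∈ [8/27, 17/27) → index 3
j=4: u_4=97/140 ∈ [17/27, 19/27) → index 4
j=5: u_5=117/140 ∈ [19/27, 1) → index 5
j=6: u_6=137/140 ∈ [19/27, 1) → index 5

1 2 3 3 4 5 5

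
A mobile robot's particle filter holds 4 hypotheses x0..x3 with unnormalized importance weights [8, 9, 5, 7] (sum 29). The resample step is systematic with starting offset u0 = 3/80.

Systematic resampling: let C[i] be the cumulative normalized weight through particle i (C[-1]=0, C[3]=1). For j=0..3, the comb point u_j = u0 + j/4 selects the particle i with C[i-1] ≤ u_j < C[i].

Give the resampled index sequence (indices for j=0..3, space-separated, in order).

0 1 1 3

C = [8/29, 17/29, 22/29, 1]
j=0: u_0=3/80 ∈ [0, 8/29) → index 0
j=1: u_1=23/80 ∈ [8/29, 17/29) → index 1
j=2: u_2=43/80 ∈ [8/29, 17/29) → index 1
j=3: u_3=63/80 ∈ [22/29, 1) → index 3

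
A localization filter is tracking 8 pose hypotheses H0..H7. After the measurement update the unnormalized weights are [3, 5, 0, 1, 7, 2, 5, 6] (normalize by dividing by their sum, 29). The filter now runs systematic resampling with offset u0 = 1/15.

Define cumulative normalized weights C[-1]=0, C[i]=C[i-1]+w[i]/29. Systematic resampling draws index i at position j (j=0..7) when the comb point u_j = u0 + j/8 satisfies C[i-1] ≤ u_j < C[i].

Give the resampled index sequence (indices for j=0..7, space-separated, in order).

C = [3/29, 8/29, 8/29, 9/29, 16/29, 18/29, 23/29, 1]
j=0: u_0=1/15 ∈ [0, 3/29) → index 0
j=1: u_1=23/120 ∈ [3/29, 8/29) → index 1
j=2: u_2=19/60 ∈ [9/29, 16/29) → index 4
j=3: u_3=53/120 ∈ [9/29, 16/29) → index 4
j=4: u_4=17/30 ∈ [16/29, 18/29) → index 5
j=5: u_5=83/120 ∈ [18/29, 23/29) → index 6
j=6: u_6=49/60 ∈ [23/29, 1) → index 7
j=7: u_7=113/120 ∈ [23/29, 1) → index 7

0 1 4 4 5 6 7 7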